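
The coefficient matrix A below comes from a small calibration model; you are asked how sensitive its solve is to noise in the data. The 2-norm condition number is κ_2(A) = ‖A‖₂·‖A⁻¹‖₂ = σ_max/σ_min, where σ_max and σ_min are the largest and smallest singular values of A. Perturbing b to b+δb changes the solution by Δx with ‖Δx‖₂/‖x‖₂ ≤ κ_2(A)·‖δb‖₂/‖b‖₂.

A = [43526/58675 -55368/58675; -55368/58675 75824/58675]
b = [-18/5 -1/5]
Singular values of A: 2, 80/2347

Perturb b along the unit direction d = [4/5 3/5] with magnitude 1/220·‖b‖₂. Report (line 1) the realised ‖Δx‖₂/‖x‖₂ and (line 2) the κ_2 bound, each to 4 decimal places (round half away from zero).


0.0055
0.2667

σ_max = 2, σ_min = 80/2347
κ_2(A) = 2 / (80/2347) = 58.6750
bound on ‖Δx‖/‖x‖: κ·ε = 58.6750·1/220 = 0.2667
solve Ax = b  →  x = [-71.0100 -52.0075]
‖b‖ = 3.6056, ‖x‖ = 88.0182
Δx = A⁻¹·δb where δb = 1/220·3.6056·d; ‖Δx‖ = 0.4808
relative error = 0.0055
tightness: 0.0055 against a bound of 0.2667 (unrounded ratio ≈ 0.0205)


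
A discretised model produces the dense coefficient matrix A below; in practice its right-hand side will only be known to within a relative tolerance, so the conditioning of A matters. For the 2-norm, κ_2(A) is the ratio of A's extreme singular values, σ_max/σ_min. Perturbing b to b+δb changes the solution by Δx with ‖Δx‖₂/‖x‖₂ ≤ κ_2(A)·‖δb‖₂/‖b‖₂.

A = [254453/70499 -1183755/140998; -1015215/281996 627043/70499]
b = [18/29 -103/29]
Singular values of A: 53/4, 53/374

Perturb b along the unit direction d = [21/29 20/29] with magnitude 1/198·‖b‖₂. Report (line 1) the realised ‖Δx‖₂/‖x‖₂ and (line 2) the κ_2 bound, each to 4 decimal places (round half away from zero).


0.0091
0.4722

largest singular value 53/4, smallest 53/374
condition number: (53/4) ÷ (53/374) = 93.5000
perturbation bound = 93.5000·1/198 = 0.4722
solve Ax = b  →  x = [-12.9405 -5.6372]
‖b‖₂ = 3.6056 and ‖x‖₂ = 14.1150
δb = ε·‖b‖·d = [0.0132 0.0126]; solving A·Δx = δb gives ‖Δx‖ = 0.1285
relative error = 0.0091
tightness: 0.0091 against a bound of 0.4722 (unrounded ratio ≈ 0.0193)


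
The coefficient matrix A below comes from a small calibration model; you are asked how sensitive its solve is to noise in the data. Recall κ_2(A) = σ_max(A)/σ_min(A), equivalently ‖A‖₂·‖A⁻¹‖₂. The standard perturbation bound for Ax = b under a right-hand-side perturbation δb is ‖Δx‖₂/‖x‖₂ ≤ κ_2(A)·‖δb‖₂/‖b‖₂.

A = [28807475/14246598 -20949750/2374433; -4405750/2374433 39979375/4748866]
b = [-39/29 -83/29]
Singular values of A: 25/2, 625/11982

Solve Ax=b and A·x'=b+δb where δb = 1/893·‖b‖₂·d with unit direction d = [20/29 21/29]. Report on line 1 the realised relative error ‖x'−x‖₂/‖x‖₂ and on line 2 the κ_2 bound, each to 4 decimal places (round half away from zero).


0.0012
0.2684

from the listed singular values, σ₁ = 25/2, σ_n = 625/11982
condition number: (25/2) ÷ (625/11982) = 239.6400
worst-case relative error ≤ 239.6400 × 1/893 = 0.2684
solve Ax = b  →  x = [-56.0933 -12.7030]
‖b‖ = 3.1623, ‖x‖ = 57.5137
with δb = [0.0024 0.0026], A·Δx = δb → ‖Δx‖ = 0.0679
realised ‖Δx‖/‖x‖ = 0.0012
so the bound overstates the realised error by a factor of ≈ 227.3427 (computed from the unrounded values)


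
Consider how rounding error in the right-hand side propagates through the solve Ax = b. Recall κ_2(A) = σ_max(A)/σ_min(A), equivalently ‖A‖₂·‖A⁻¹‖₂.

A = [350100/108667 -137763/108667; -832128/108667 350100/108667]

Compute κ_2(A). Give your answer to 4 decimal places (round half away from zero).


AᵀA = [4822526736/69872881 -2009223900/69872881; -2009223900/69872881 837566001/69872881]; tr = 33491673/413449, det = 186624/413449
char-poly roots: 81 and 2304/413449
so κ_2 = √(81 / (2304/413449)) = 120.5625

120.5625


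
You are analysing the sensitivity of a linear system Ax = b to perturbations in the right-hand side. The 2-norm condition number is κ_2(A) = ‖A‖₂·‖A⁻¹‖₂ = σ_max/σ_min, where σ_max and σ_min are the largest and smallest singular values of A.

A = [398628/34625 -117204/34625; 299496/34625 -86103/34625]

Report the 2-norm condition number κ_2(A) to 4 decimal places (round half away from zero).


M = AᵀA = [9944085456/47955625 -2900332008/47955625; -2900332008/47955625 846020169/47955625]. tr(M)=17264169/76729, det(M)=32400/76729
char-poly roots: 225 and 144/76729
so κ_2 = √(225 / (144/76729)) = 346.2500

346.2500


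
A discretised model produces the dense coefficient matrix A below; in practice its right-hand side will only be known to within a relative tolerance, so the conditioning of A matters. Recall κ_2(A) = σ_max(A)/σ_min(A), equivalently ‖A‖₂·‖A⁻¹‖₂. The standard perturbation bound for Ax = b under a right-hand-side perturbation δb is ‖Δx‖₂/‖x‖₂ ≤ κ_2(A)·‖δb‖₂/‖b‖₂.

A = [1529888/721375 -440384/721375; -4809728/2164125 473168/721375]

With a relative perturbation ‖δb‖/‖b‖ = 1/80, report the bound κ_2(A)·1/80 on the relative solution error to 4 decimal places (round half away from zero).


3.7313

form AᵀA = [10510939136/1113778125 -1021884416/371259375; -1021884416/371259375 99364096/123753125] with trace 91241728/8910225 and determinant 262144/222755625
eigenvalues of AᵀA: λ = (tr ± √(tr²−4·det))/2 = 256/25, 1024/8910225
so κ_2 = √((256/25) / (1024/8910225)) = 298.5000
worst-case relative error ≤ 298.5000 × 1/80 = 3.7313


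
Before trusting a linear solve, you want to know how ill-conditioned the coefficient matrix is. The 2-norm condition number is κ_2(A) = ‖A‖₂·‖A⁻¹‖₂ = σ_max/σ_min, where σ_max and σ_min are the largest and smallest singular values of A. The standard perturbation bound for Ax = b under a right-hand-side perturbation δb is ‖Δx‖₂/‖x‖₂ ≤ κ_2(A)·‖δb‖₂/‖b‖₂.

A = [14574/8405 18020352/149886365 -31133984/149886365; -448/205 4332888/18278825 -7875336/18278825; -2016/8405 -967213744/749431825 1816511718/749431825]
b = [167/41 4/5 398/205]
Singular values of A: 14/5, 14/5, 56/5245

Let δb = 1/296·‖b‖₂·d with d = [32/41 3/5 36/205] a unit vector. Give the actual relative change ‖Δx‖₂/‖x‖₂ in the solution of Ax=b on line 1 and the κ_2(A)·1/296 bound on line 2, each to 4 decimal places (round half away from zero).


0.0039
0.8860

largest singular value 14/5, smallest 56/5245
κ_2(A) = (14/5) / (56/5245) = 262.2500
κ_2(A)·‖δb‖/‖b‖ = 0.8860
solve Ax = b  →  x = [0.6185 330.3295 176.7483]
2-norm of b is 4.5826; of x, 374.6437
with δb = [0.0121 0.0093 0.0027], A·Δx = δb → ‖Δx‖ = 1.4500
dividing the unrounded norms, ‖Δx‖/‖x‖ = 0.0039
so the bound overstates the realised error by a factor of ≈ 228.9111 (computed from the unrounded values)


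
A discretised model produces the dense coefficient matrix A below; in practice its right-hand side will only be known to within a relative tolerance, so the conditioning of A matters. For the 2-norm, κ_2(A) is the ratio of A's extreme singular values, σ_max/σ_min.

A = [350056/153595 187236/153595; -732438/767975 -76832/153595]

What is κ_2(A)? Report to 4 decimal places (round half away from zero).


form AᵀA = [1253026628/205285625 133654752/41057125; 133654752/41057125 2851408/1642285] with trace 94673684/12075625 and determinant 153664/301890625
λ_max, λ_min = (94673684/12075625 ± √8962809547917456/145820719140625)/2 = 196/25, 784/12075625
κ = σ_max/σ_min = (14/5)/(28/3475) = 347.5000

347.5000


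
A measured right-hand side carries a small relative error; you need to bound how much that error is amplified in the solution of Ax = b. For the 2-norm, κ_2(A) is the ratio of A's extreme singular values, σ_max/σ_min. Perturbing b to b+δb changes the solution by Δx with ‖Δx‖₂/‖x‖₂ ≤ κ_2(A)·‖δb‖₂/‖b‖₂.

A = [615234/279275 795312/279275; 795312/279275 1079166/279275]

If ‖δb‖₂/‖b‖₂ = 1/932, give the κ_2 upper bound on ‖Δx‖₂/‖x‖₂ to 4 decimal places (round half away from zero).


M = AᵀA = [40441362084/3119781025 53903066112/3119781025; 53903066112/3119781025 71884817316/3119781025]. tr(M)=4493047176/124791241, det(M)=20250000/124791241
eigenvalues of AᵀA: λ = (tr ± √(tr²−4·det))/2 = 36, 562500/124791241
so κ_2 = √(36 / (562500/124791241)) = 89.3680
worst-case relative error ≤ 89.3680 × 1/932 = 0.0959

0.0959


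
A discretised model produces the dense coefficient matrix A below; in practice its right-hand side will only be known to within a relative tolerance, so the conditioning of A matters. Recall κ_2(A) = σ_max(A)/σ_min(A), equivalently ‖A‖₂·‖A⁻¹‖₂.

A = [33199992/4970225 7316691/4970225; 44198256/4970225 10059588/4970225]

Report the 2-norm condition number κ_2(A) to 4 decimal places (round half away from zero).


303.0625

M = AᵀA = [122229012089664/988125462025 1100048525352/39525018481; 1100048525352/39525018481 6189171116769/988125462025]. tr(M)=76393922193/587820025, det(M)=2702336256/14695500625
λ_max, λ_min = (76393922193/587820025 ± √233431087602065931081/13821295271640025)/2 = 3249/25, 831744/587820025
so κ_2 = √((3249/25) / (831744/587820025)) = 303.0625


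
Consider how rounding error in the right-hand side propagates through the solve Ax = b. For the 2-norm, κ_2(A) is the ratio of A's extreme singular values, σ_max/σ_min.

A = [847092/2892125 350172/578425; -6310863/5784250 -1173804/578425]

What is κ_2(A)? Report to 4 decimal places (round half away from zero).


87.1040

form AᵀA = [68315601969/53532076900 6400777626/2676603845; 6400777626/2676603845 2400698016/535320769] with trace 1067077521/185232100 and determinant 8100/1852321
solving λ² − 1067077521/185232100·λ + 8100/1852321 = 0 gives λ = 144/25, 5625/7409284
κ = σ_max/σ_min = (12/5)/(75/2722) = 87.1040


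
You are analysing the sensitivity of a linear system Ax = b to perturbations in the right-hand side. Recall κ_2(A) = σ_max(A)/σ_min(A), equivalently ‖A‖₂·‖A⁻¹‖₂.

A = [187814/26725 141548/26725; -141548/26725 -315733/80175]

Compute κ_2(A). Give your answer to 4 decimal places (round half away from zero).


320.7000

form AᵀA = [2212397396/28569025 4977818516/85707075; 4977818516/85707075 11200394161/257121225] with trace 1244478829/10284849 and determinant 1464100/10284849
eigenvalues of AᵀA: λ = (tr ± √(tr²−4·det))/2 = 121, 12100/10284849
so κ_2 = √(121 / (12100/10284849)) = 320.7000


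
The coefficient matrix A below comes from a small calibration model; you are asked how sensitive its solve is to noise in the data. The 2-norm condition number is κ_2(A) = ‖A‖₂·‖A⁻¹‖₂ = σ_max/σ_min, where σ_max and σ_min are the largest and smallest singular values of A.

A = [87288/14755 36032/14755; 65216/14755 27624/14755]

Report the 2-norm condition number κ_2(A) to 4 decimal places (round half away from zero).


227.0000

M = AᵀA = [474892864/8708401 197867520/8708401; 197867520/8708401 82455616/8708401]. tr(M)=3297920/51529, det(M)=4096/51529
eigenvalues of AᵀA: λ = (tr ± √(tr²−4·det))/2 = 64, 64/51529
so κ_2 = √(64 / (64/51529)) = 227.0000


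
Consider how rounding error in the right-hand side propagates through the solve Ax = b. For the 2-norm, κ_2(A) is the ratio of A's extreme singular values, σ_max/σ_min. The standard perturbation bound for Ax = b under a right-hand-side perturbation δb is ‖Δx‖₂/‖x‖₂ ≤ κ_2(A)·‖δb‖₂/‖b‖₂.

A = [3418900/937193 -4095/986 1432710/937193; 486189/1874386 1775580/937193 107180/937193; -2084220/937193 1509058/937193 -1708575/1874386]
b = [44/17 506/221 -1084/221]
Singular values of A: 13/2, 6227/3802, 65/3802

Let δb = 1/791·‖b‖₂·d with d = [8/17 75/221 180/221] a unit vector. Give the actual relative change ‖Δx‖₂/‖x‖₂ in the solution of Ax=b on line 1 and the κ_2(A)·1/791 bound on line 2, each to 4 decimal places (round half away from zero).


0.0038
0.4807

largest singular value 13/2, smallest 65/3802
condition number: (13/2) ÷ (65/3802) = 380.2000
bound on ‖Δx‖/‖x‖: κ·ε = 380.2000·1/791 = 0.4807
solve Ax = b  →  x = [47.0183 1.2387 -107.1424]
‖b‖₂ = 6.0000 and ‖x‖₂ = 117.0117
Δx = A⁻¹·δb where δb = 1/791·6.0000·d; ‖Δx‖ = 0.4437
dividing the unrounded norms, ‖Δx‖/‖x‖ = 0.0038
so the bound overstates the realised error by a factor of ≈ 126.7627 (computed from the unrounded values)


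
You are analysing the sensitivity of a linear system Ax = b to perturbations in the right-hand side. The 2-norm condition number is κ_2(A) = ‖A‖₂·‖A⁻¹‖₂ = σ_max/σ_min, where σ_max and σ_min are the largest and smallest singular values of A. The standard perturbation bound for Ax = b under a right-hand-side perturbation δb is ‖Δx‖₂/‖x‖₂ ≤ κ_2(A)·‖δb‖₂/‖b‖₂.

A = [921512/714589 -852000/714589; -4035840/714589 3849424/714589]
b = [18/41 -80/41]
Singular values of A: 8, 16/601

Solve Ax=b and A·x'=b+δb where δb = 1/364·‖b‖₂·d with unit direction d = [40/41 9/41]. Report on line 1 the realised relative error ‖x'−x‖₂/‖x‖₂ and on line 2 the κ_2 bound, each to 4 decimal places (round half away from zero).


0.8255
0.8255

largest singular value 8, smallest 16/601
κ_2(A) = 8 / (16/601) = 300.5000
perturbation bound = 300.5000·1/364 = 0.8255
solve Ax = b  →  x = [0.1810 -0.1724]
‖b‖ = 2.0000, ‖x‖ = 0.2500
re-solving with b+δb shifts x by Δx of norm 0.2064
relative error = 0.8255
so the bound is sharp here: realised error equals the bound


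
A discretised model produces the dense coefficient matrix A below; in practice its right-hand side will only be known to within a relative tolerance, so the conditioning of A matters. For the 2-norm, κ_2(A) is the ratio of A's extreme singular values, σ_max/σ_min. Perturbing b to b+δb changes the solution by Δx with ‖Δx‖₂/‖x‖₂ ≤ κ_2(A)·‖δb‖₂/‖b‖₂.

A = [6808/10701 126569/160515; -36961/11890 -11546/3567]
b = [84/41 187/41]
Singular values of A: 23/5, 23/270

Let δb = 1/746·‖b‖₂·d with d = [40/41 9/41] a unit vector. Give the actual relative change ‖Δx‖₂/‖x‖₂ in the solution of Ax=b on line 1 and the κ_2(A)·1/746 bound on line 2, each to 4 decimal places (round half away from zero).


0.0022
0.0724

σ_max = 23/5, σ_min = 23/270
condition number: (23/5) ÷ (23/270) = 54.0000
bound on ‖Δx‖/‖x‖: κ·ε = 54.0000·1/746 = 0.0724
solve Ax = b  →  x = [-26.1019 23.6582]
‖b‖₂ = 5.0000 and ‖x‖₂ = 35.2281
re-solving with b+δb shifts x by Δx of norm 0.0787
realised ‖Δx‖/‖x‖ = 0.0022
tightness: 0.0022 against a bound of 0.0724 (unrounded ratio ≈ 0.0309)


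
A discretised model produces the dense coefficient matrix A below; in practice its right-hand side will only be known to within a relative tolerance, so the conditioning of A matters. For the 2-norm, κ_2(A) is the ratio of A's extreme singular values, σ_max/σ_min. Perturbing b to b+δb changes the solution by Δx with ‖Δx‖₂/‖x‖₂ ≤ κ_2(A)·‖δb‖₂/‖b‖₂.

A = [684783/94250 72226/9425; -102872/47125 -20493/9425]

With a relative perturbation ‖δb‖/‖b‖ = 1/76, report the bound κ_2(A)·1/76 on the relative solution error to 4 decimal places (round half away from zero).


1.7105

AᵀA = [818013361/14212900 42940359/710645; 42940359/710645 9018493/142129]; tr = 2045021/16900, det = 14641/16900
solving λ² − 2045021/16900·λ + 14641/16900 = 0 gives λ = 121, 121/16900
so κ_2 = √(121 / (121/16900)) = 130.0000
κ_2(A)·‖δb‖/‖b‖ = 1.7105


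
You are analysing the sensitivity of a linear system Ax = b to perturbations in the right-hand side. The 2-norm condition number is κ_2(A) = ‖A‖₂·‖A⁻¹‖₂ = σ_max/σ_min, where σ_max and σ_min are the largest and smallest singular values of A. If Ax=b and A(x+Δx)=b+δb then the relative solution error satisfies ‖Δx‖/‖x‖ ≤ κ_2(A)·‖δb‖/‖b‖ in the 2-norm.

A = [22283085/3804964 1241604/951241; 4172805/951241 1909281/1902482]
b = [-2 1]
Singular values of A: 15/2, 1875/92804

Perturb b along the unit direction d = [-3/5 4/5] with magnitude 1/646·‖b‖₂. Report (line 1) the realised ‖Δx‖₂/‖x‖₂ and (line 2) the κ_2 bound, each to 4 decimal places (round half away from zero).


from the listed singular values, σ₁ = 15/2, σ_n = 1875/92804
κ_2(A) = (15/2) / (1875/92804) = 371.2160
bound on ‖Δx‖/‖x‖: κ·ε = 371.2160·1/646 = 0.5746
solve Ax = b  →  x = [-21.8598 96.5473]
‖b‖₂ = 2.2361 and ‖x‖₂ = 98.9910
re-solving with b+δb shifts x by Δx of norm 0.1713
dividing the unrounded norms, ‖Δx‖/‖x‖ = 0.0017
realised/bound (from unrounded values) ≈ 0.0030

0.0017
0.5746


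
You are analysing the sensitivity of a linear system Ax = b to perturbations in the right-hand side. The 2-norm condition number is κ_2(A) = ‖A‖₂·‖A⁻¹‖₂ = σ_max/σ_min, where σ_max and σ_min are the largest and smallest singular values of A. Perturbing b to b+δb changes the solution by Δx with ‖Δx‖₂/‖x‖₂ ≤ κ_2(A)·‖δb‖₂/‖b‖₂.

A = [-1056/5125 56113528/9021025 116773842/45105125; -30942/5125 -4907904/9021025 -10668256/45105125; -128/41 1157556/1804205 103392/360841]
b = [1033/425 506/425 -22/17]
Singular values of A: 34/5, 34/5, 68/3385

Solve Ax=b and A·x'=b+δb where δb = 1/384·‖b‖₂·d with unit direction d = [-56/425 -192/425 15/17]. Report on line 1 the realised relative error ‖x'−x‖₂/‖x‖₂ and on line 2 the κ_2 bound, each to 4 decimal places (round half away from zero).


0.0039
0.8815

largest singular value 34/5, smallest 68/3385
condition number: (34/5) ÷ (68/3385) = 338.5000
perturbation bound = 338.5000·1/384 = 0.8815
solve Ax = b  →  x = [-0.0789 38.5865 -91.7777]
2-norm of b is 3.0000; of x, 99.5594
with δb = [-0.0010 -0.0035 0.0069], A·Δx = δb → ‖Δx‖ = 0.3889
realised ‖Δx‖/‖x‖ = 0.0039
so the bound overstates the realised error by a factor of ≈ 225.6679 (computed from the unrounded values)


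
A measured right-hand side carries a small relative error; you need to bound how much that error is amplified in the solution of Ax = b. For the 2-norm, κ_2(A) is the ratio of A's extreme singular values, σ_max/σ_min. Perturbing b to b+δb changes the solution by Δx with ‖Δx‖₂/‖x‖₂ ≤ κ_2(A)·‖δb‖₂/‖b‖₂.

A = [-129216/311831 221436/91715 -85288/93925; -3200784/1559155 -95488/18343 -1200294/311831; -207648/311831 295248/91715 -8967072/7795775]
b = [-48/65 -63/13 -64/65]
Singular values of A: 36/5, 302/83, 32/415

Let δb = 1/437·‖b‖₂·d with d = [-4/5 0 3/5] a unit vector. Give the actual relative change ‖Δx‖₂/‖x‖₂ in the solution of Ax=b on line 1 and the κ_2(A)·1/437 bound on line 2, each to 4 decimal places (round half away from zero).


from the listed singular values, σ₁ = 36/5, σ_n = 32/415
κ_2(A) = (36/5) / (32/415) = 93.3750
bound on ‖Δx‖/‖x‖: κ·ε = 93.3750·1/437 = 0.2137
solve Ax = b  →  x = [0.4654 0.1022 0.8726]
‖b‖₂ = 5.0000 and ‖x‖₂ = 0.9942
Δx = A⁻¹·δb where δb = 1/437·5.0000·d; ‖Δx‖ = 0.1484
realised ‖Δx‖/‖x‖ = 0.1492
realised/bound (from unrounded values) ≈ 0.6985

0.1492
0.2137


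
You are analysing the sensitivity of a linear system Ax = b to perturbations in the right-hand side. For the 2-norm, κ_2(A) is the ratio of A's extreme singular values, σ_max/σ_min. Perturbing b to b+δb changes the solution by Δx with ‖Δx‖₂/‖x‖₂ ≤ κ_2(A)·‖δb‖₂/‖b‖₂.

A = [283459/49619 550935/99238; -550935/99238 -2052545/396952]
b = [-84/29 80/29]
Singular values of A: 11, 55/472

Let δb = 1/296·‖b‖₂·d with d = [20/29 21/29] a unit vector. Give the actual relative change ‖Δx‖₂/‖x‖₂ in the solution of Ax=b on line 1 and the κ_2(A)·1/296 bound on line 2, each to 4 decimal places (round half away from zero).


0.3189
0.3189

σ_max = 11, σ_min = 55/472
κ_2(A) = 11 / (55/472) = 94.4000
perturbation bound = 94.4000·1/296 = 0.3189
solve Ax = b  →  x = [-0.2633 -0.2508]
‖b‖ = 4.0000, ‖x‖ = 0.3636
δb = ε·‖b‖·d = [0.0093 0.0098]; solving A·Δx = δb gives ‖Δx‖ = 0.1160
dividing the unrounded norms, ‖Δx‖/‖x‖ = 0.3189
tightness: 0.3189 against a bound of 0.3189; the bound is attained (ratio 1)


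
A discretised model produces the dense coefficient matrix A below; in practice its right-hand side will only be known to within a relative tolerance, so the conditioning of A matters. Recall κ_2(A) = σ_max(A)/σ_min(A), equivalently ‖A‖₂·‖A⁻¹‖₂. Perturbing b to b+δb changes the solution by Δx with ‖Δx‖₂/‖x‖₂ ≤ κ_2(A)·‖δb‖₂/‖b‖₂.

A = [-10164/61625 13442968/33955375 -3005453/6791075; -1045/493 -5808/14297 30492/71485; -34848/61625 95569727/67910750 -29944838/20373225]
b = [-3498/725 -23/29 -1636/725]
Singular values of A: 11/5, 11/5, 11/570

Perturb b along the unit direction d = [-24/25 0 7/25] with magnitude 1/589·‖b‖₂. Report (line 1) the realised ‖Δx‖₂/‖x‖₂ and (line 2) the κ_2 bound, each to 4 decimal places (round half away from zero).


σ_max = 11/5, σ_min = 11/570
κ_2(A) = (11/5) / (11/570) = 114.0000
κ_2(A)·‖δb‖/‖b‖ = 0.1935
solve Ax = b  →  x = [0.7754 149.0983 143.9923]
2-norm of b is 5.3852; of x, 207.2792
re-solving with b+δb shifts x by Δx of norm 0.4738
relative error = 0.0023
so the bound overstates the realised error by a factor of ≈ 84.6797 (computed from the unrounded values)

0.0023
0.1935


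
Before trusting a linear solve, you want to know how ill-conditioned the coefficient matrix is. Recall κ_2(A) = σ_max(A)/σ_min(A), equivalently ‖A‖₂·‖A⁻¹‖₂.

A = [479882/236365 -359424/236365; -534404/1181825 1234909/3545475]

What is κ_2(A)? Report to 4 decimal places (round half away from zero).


AᵀA = [3594738836/830880625 -8088056756/2492641875; -8088056756/2492641875 18198550201/7477925625]; tr = 2022047989/299117025, det = 114244/299117025
solving λ² − 2022047989/299117025·λ + 114244/299117025 = 0 gives λ = 169/25, 676/11964681
σ_max=√(169/25)=(13/5), σ_min=√(676/11964681)=(26/3459) → κ = 345.9000

345.9000


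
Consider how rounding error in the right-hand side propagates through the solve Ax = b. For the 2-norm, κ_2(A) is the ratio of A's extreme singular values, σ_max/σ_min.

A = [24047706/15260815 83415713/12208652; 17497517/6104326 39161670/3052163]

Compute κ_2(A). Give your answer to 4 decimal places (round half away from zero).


350.3200

M = AᵀA = [841188807881/78620128100 373798481211/7862012810; 373798481211/7862012810 2658145289081/12579220496]. tr(M)=1702887498989/7670256400, det(M)=492884401/1227241024
char-poly roots: 22201/100 and 555025/306810256
so κ_2 = √((22201/100) / (555025/306810256)) = 350.3200


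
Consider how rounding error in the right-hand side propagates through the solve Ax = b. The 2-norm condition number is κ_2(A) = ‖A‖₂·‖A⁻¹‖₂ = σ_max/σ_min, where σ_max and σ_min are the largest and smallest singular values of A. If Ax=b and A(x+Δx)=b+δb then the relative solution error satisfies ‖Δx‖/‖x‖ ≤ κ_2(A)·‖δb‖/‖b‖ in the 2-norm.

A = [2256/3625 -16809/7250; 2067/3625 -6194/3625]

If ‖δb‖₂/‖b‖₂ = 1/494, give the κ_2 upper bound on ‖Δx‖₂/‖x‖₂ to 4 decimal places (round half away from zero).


AᵀA = [374481/525625 -1270542/525625; -1270542/525625 17440201/2102500]; tr = 30301/3364, det = 225/3364
eigenvalues of AᵀA: λ = (tr ± √(tr²−4·det))/2 = 9, 25/3364
κ = σ_max/σ_min = 3/(5/58) = 34.8000
perturbation bound = 34.8000·1/494 = 0.0704

0.0704


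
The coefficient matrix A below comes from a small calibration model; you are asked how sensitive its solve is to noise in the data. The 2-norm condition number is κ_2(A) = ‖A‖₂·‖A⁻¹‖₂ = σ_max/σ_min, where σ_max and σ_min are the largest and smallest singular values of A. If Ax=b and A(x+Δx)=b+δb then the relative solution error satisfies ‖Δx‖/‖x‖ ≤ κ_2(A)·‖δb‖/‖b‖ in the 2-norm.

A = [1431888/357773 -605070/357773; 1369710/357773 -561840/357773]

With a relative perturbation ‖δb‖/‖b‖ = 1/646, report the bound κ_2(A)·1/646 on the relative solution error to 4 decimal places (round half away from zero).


0.2938

AᵀA = [4668738084/152201569 -1945244160/152201569; -1945244160/152201569 810670500/152201569]; tr = 32422536/900601, det = 32400/900601
char-poly roots: 36 and 900/900601
κ = σ_max/σ_min = 6/(30/949) = 189.8000
worst-case relative error ≤ 189.8000 × 1/646 = 0.2938


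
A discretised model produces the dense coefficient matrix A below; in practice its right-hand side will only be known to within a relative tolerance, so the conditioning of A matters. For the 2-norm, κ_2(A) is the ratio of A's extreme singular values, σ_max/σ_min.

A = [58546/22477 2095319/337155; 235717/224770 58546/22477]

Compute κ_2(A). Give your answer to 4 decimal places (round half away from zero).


199.5000

M = AᵀA = [2356958081/298944100 848360813/44841615; 848360813/44841615 30541889869/672624225]. tr(M)=169680689/3184020, det(M)=28398241/398002500
char-poly roots: 5329/100 and 5329/3980025
σ_max=√(5329/100)=(73/10), σ_min=√(5329/3980025)=(73/1995) → κ = 199.5000


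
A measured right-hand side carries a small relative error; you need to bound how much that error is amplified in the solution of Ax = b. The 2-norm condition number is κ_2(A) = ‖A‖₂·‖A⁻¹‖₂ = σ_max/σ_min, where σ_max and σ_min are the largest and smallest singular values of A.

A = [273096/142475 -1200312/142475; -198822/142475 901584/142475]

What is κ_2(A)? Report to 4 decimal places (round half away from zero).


AᵀA = [4564464516/811965025 -811288224/32478601; -811288224/32478601 90144104256/811965025]; tr = 56340612/483025, det = 1679616/12075625
char-poly roots: 2916/25 and 576/483025
κ = σ_max/σ_min = (54/5)/(24/695) = 312.7500

312.7500


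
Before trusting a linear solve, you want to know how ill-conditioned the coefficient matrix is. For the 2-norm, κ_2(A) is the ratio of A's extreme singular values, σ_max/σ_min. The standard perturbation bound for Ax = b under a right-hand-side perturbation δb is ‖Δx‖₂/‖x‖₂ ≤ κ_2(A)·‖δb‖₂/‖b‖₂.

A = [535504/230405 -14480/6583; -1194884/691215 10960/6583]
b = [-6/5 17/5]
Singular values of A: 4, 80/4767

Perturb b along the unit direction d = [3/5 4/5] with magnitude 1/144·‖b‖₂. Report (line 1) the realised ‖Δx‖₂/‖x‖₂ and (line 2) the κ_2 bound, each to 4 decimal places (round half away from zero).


0.0125
1.6552

largest singular value 4, smallest 80/4767
condition number: 4 ÷ (80/4767) = 238.3500
perturbation bound = 238.3500·1/144 = 1.6552
solve Ax = b  →  x = [81.6466 86.8164]
2-norm of b is 3.6056; of x, 119.1774
δb = ε·‖b‖·d = [0.0150 0.0200]; solving A·Δx = δb gives ‖Δx‖ = 1.4920
dividing the unrounded norms, ‖Δx‖/‖x‖ = 0.0125
realised/bound (from unrounded values) ≈ 0.0076


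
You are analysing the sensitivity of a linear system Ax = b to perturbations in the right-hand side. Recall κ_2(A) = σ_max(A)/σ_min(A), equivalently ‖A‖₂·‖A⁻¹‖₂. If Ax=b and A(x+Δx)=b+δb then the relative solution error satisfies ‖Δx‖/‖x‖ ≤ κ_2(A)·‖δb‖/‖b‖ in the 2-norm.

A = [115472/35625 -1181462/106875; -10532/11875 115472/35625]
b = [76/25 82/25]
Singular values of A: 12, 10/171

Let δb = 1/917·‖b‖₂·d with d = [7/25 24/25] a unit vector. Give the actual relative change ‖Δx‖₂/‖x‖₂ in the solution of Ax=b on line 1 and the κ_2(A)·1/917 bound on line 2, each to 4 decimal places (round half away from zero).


largest singular value 12, smallest 10/171
κ_2(A) = 12 / (10/171) = 205.2000
perturbation bound = 205.2000·1/917 = 0.2238
solve Ax = b  →  x = [65.7107 18.9920]
‖b‖₂ = 4.4721 and ‖x‖₂ = 68.4002
re-solving with b+δb shifts x by Δx of norm 0.0834
dividing the unrounded norms, ‖Δx‖/‖x‖ = 0.0012
so the bound overstates the realised error by a factor of ≈ 183.5370 (computed from the unrounded values)

0.0012
0.2238


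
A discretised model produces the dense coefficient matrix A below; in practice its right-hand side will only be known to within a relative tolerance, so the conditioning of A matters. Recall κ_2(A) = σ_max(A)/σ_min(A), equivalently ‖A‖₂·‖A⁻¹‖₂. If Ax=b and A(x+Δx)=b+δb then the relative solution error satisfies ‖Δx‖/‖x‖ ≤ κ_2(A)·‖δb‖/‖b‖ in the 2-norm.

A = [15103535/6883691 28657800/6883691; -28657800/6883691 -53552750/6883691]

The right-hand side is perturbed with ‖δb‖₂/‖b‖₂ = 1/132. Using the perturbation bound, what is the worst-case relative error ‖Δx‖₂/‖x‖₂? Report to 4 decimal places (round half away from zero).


AᵀA = [3631094361025/163962635929 6808090257000/163962635929; 6808090257000/163962635929 12765282122500/163962635929]; tr = 56734866725/567344761, det = 39062500/567344761
solving λ² − 56734866725/567344761·λ + 39062500/567344761 = 0 gives λ = 100, 390625/567344761
κ = σ_max/σ_min = 10/(625/23819) = 381.1040
worst-case relative error ≤ 381.1040 × 1/132 = 2.8872

2.8872


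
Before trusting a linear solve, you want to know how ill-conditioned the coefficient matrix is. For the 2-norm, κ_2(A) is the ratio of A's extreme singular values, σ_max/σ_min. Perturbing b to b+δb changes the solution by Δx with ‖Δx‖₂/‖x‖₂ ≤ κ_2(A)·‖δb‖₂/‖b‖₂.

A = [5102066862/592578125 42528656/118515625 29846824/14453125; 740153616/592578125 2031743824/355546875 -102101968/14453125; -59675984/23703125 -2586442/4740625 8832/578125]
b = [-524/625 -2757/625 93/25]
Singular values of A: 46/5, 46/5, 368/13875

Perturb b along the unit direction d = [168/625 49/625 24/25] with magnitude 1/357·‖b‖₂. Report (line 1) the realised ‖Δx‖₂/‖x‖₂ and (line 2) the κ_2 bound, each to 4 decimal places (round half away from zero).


0.0054
0.9716

largest singular value 46/5, smallest 368/13875
κ = σ_max/σ_min = (46/5)/(368/13875) = 346.8750
κ_2(A)·‖δb‖/‖b‖ = 0.9716
solve Ax = b  →  x = [-20.1243 87.9560 68.2147]
‖b‖ = 5.8310, ‖x‖ = 113.1127
re-solving with b+δb shifts x by Δx of norm 0.6158
realised ‖Δx‖/‖x‖ = 0.0054
realised/bound (from unrounded values) ≈ 0.0056


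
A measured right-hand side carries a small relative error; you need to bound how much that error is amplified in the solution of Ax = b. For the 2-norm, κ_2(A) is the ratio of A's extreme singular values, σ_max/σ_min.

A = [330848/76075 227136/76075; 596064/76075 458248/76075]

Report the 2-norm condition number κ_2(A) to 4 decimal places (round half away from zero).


AᵀA = [64325632/801025 48206592/801025; 48206592/801025 7241024/160205]; tr = 100530752/801025, det = 157351936/20025625
λ_max, λ_min = (100530752/801025 ± √16138024390656/1026625681)/2 = 3136/25, 50176/801025
κ_2(A) = √(λ_max/λ_min) = √((3136/25) / (50176/801025)) = 44.7500

44.7500


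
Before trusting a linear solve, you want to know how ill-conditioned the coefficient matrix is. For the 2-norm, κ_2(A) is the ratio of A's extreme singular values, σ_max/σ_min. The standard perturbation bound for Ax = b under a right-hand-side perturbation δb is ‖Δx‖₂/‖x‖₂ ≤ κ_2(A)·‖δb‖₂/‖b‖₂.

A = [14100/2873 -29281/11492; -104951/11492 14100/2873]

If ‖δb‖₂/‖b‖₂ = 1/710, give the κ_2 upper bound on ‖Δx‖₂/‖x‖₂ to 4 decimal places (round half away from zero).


0.2380

M = AᵀA = [835039553/7768592 -27833400/485537; -27833400/485537 237549233/7768592]. tr(M)=31546729/228488, det(M)=4879681/7311616
solving λ² − 31546729/228488·λ + 4879681/7311616 = 0 gives λ = 2209/16, 2209/456976
κ = σ_max/σ_min = (47/4)/(47/676) = 169.0000
perturbation bound = 169.0000·1/710 = 0.2380


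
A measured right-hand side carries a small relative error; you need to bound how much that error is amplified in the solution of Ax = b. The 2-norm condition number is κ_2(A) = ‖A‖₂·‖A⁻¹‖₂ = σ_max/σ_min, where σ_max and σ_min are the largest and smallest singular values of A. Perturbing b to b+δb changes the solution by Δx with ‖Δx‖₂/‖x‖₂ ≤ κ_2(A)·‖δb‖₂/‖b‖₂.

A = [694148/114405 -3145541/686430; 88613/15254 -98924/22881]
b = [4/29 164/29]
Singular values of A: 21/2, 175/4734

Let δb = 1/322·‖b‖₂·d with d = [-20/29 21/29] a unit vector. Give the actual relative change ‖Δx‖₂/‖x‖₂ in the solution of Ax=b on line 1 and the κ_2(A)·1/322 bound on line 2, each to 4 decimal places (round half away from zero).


largest singular value 21/2, smallest 175/4734
condition number: (21/2) ÷ (175/4734) = 284.0400
worst-case relative error ≤ 284.0400 × 1/322 = 0.8821
solve Ax = b  →  x = [65.2282 86.3360]
2-norm of b is 5.6569; of x, 108.2064
Δx = A⁻¹·δb where δb = 1/322·5.6569·d; ‖Δx‖ = 0.4752
dividing the unrounded norms, ‖Δx‖/‖x‖ = 0.0044
so the bound overstates the realised error by a factor of ≈ 200.8479 (computed from the unrounded values)

0.0044
0.8821


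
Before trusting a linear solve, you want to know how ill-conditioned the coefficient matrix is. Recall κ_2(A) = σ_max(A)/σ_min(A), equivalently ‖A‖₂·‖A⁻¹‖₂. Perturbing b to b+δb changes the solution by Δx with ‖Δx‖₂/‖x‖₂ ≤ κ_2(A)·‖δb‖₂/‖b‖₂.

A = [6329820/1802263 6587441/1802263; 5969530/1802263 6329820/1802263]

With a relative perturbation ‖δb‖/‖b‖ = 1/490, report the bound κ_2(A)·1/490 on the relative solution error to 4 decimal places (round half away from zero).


form AᵀA = [90014161300/3862249609 94510542420/3862249609; 94510542420/3862249609 99240190441/3862249609] with trace 225034901/4592449 and determinant 240100/4592449
eigenvalues of AᵀA: λ = (tr ± √(tr²−4·det))/2 = 49, 4900/4592449
σ_max=√49=7, σ_min=√(4900/4592449)=(70/2143) → κ = 214.3000
worst-case relative error ≤ 214.3000 × 1/490 = 0.4373

0.4373


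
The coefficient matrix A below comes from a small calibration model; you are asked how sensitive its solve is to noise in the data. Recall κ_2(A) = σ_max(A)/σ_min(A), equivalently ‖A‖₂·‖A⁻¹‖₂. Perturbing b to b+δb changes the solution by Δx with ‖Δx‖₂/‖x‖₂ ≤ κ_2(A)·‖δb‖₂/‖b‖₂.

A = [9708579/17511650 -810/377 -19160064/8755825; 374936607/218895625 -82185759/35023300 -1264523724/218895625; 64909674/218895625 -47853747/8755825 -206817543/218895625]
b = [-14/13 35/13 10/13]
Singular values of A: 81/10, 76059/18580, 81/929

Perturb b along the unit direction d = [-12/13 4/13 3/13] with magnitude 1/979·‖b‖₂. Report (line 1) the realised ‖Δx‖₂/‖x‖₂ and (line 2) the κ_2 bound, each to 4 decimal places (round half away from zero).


largest singular value 81/10, smallest 81/929
κ_2(A) = (81/10) / (81/929) = 92.9000
bound on ‖Δx‖/‖x‖: κ·ε = 92.9000·1/979 = 0.0949
solve Ax = b  →  x = [22.1180 0.0066 6.0893]
‖b‖ = 3.0000, ‖x‖ = 22.9409
Δx = A⁻¹·δb where δb = 1/979·3.0000·d; ‖Δx‖ = 0.0351
realised ‖Δx‖/‖x‖ = 0.0015
realised/bound (from unrounded values) ≈ 0.0161

0.0015
0.0949


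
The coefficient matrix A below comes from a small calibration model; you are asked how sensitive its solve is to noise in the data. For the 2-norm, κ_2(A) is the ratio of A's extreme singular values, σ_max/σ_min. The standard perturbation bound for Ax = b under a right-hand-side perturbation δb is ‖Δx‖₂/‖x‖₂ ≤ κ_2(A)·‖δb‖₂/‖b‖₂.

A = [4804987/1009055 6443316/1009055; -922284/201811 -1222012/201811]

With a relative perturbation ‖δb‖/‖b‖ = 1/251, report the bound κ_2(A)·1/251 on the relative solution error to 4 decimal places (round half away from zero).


1.3863

M = AᵀA = [52738519009/1210692025 70316412012/1210692025; 70316412012/1210692025 93756426016/1210692025]. tr(M)=5859797801/48427681, det(M)=5856400/48427681
char-poly roots: 121 and 48400/48427681
κ = σ_max/σ_min = 11/(220/6959) = 347.9500
worst-case relative error ≤ 347.9500 × 1/251 = 1.3863


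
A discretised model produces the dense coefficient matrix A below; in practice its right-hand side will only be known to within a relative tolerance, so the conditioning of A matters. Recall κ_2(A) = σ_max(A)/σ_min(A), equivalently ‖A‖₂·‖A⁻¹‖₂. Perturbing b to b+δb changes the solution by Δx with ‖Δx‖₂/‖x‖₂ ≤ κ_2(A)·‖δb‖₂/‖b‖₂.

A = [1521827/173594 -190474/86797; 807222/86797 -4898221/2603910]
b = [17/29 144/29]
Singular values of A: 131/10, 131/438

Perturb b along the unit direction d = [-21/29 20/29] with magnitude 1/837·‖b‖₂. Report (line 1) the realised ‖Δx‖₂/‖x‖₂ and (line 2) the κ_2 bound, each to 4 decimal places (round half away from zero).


0.0020
0.0523

largest singular value 131/10, smallest 131/438
κ_2(A) = (131/10) / (131/438) = 43.8000
bound on ‖Δx‖/‖x‖: κ·ε = 43.8000·1/837 = 0.0523
solve Ax = b  →  x = [2.4997 9.7189]
‖b‖₂ = 5.0000 and ‖x‖₂ = 10.0352
Δx = A⁻¹·δb where δb = 1/837·5.0000·d; ‖Δx‖ = 0.0200
realised ‖Δx‖/‖x‖ = 0.0020
realised/bound (from unrounded values) ≈ 0.0380


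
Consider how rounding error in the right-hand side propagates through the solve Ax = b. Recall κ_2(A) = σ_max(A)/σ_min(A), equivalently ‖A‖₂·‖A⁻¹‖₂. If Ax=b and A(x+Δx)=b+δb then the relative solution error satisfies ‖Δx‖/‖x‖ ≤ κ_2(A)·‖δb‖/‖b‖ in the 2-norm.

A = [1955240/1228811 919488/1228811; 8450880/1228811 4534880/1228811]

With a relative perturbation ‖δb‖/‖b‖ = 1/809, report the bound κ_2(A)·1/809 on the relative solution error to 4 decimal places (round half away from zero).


0.1090

M = AᵀA = [44759272000/898260841 23867665920/898260841; 23867665920/898260841 12736820224/898260841]. tr(M)=198948416/3108169, det(M)=1638400/3108169
eigenvalues of AᵀA: λ = (tr ± √(tr²−4·det))/2 = 64, 25600/3108169
κ_2(A) = √(λ_max/λ_min) = √(64 / (25600/3108169)) = 88.1500
perturbation bound = 88.1500·1/809 = 0.1090


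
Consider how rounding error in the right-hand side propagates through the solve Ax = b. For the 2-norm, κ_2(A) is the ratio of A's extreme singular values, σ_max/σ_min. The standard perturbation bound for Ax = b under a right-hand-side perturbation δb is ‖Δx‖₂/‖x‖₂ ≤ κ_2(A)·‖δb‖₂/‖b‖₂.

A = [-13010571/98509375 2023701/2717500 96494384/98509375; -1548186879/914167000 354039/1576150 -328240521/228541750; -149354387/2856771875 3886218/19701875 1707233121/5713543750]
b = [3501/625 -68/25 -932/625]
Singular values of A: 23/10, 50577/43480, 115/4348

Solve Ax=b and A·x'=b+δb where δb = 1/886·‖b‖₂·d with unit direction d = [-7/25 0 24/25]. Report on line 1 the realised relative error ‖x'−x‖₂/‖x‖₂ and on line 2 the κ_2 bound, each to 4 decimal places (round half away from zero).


σ_max = 23/10, σ_min = 115/4348
condition number: (23/10) ÷ (115/4348) = 86.9600
κ_2(A)·‖δb‖/‖b‖ = 0.0981
solve Ax = b  →  x = [56.0418 84.5077 -50.9715]
2-norm of b is 6.4031; of x, 113.4915
δb = ε·‖b‖·d = [-0.0020 0.0000 0.0069]; solving A·Δx = δb gives ‖Δx‖ = 0.2732
dividing the unrounded norms, ‖Δx‖/‖x‖ = 0.0024
so the bound overstates the realised error by a factor of ≈ 40.7661 (computed from the unrounded values)

0.0024
0.0981


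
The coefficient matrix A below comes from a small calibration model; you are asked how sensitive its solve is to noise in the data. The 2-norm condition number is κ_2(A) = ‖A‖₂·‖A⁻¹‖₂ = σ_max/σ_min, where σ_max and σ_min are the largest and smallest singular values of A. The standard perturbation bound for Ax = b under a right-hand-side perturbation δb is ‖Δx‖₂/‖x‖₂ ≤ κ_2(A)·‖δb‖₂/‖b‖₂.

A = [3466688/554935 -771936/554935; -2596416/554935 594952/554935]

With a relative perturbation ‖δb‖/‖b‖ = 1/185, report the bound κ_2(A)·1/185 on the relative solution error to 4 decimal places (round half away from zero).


AᵀA = [750372069376/12318114169 -168832166400/12318114169; -168832166400/12318114169 37994122816/12318114169]; tr = 468986432/7327849, det = 262144/7327849
eigenvalues of AᵀA: λ = (tr ± √(tr²−4·det))/2 = 64, 4096/7327849
σ_max=√64=8, σ_min=√(4096/7327849)=(64/2707) → κ = 338.3750
perturbation bound = 338.3750·1/185 = 1.8291

1.8291
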